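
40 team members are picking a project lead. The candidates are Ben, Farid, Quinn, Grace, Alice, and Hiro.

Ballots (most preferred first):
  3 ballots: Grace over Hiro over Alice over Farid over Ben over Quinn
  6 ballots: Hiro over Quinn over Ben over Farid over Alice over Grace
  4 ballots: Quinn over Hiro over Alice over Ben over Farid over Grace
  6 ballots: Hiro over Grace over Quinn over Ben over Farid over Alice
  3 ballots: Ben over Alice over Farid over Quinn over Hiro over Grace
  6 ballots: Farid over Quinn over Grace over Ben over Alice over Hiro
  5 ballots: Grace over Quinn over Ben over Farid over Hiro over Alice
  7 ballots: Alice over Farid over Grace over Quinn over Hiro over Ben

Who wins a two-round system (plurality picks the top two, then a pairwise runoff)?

Round 1 first-place votes: Ben 3, Farid 6, Quinn 4, Grace 8, Alice 7, Hiro 12. Hiro and Grace advance.
Runoff: Hiro is ranked above Grace on 19 ballots, Grace above Hiro on 21.

Grace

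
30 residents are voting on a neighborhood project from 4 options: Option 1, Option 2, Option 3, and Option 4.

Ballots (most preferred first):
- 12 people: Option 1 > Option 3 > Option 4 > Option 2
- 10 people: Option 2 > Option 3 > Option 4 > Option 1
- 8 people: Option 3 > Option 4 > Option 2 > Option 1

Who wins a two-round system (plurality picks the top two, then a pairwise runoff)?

Option 2

Round 1 first-place votes: Option 1 12, Option 2 10, Option 3 8, Option 4 0. Option 1 and Option 2 advance.
Runoff: Option 1 is ranked above Option 2 on 12 ballots, Option 2 above Option 1 on 18.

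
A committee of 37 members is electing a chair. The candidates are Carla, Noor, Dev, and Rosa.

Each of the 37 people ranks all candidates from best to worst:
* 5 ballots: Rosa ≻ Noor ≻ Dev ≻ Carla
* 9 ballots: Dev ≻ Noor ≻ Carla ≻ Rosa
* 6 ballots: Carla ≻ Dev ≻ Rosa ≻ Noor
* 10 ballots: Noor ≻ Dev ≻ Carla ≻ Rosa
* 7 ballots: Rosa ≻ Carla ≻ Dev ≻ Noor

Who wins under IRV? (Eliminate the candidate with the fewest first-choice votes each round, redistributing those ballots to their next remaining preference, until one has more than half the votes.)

Round 1: Carla 6, Noor 10, Dev 9, Rosa 12. Carla eliminated.
Round 2: Noor 10, Dev 15, Rosa 12. Noor eliminated.
Round 3: Dev 25, Rosa 12. Dev has a majority (≥19).

Dev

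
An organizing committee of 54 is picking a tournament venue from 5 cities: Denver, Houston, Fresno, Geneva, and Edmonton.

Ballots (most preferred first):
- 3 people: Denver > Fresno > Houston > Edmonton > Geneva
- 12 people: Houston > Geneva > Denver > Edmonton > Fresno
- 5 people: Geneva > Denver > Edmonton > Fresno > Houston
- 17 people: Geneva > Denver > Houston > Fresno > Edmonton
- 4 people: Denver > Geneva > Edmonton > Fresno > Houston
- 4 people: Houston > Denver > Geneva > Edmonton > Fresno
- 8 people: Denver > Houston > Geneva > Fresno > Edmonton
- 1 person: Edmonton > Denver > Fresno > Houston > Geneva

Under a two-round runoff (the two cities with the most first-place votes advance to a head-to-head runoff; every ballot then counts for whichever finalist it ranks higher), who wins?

Round 1 first-place votes: Denver 15, Houston 16, Fresno 0, Geneva 22, Edmonton 1. Geneva and Houston advance.
Runoff: Geneva is ranked above Houston on 26 ballots, Houston above Geneva on 28.

Houston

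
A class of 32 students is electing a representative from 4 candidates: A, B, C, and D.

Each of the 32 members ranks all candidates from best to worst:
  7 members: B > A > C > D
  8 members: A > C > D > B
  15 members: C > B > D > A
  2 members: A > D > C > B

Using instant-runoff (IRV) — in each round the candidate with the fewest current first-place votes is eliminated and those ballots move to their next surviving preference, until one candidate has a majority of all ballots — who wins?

Round 1: A 10, B 7, C 15, D 0. D eliminated.
Round 2: A 10, B 7, C 15. B eliminated.
Round 3: A 17, C 15. A has a majority (≥17).

A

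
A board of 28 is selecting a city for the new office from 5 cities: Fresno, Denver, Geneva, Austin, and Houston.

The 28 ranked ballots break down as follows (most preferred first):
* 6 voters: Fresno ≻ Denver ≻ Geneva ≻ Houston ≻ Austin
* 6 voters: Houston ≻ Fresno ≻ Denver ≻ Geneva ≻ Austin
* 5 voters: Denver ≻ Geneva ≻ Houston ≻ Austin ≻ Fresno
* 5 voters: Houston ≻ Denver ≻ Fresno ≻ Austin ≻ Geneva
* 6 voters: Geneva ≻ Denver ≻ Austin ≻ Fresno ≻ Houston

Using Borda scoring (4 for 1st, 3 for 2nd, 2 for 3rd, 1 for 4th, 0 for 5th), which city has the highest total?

Denver

Fresno: 6×4 + 6×3 + 5×0 + 5×2 + 6×1 = 58
Denver: 6×3 + 6×2 + 5×4 + 5×3 + 6×3 = 83
Geneva: 6×2 + 6×1 + 5×3 + 5×0 + 6×4 = 57
Austin: 6×0 + 6×0 + 5×1 + 5×1 + 6×2 = 22
Houston: 6×1 + 6×4 + 5×2 + 5×4 + 6×0 = 60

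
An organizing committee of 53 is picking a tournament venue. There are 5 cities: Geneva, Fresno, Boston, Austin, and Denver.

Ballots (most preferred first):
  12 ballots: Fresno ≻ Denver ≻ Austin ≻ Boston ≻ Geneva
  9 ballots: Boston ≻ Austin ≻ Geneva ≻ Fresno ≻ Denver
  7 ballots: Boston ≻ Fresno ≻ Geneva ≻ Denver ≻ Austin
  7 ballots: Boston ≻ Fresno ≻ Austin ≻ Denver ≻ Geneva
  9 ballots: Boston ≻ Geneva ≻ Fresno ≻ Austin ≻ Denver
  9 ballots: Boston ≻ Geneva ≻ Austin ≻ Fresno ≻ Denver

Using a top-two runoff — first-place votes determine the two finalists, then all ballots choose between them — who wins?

Boston

Round 1 first-place votes: Geneva 0, Fresno 12, Boston 41, Austin 0, Denver 0. Boston and Fresno advance.
Runoff: Boston is ranked above Fresno on 41 ballots, Fresno above Boston on 12.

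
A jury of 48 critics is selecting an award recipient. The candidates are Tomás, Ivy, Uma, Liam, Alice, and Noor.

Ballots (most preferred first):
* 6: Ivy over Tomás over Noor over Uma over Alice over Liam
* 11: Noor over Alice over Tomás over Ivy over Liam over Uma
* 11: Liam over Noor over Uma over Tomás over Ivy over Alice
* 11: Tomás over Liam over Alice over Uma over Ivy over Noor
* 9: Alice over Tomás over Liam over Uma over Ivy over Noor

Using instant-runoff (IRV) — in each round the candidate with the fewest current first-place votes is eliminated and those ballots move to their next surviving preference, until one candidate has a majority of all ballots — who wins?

Round 1: Tomás 11, Ivy 6, Uma 0, Liam 11, Alice 9, Noor 11. Uma eliminated.
Round 2: Tomás 11, Ivy 6, Liam 11, Alice 9, Noor 11. Ivy eliminated.
Round 3: Tomás 17, Liam 11, Alice 9, Noor 11. Alice eliminated.
Round 4: Tomás 26, Liam 11, Noor 11. Tomás has a majority (≥25).

Tomás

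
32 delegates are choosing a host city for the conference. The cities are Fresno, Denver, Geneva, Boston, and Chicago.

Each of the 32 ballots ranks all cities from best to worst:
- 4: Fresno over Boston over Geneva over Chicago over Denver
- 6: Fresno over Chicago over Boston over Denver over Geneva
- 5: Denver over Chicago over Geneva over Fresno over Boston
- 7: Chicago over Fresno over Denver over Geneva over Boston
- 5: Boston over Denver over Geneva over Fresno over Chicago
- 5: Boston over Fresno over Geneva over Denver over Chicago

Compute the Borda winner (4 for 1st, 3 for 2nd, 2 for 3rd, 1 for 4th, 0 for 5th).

Fresno

Fresno: 4×4 + 6×4 + 5×1 + 7×3 + 5×1 + 5×3 = 86
Denver: 4×0 + 6×1 + 5×4 + 7×2 + 5×3 + 5×1 = 60
Geneva: 4×2 + 6×0 + 5×2 + 7×1 + 5×2 + 5×2 = 45
Boston: 4×3 + 6×2 + 5×0 + 7×0 + 5×4 + 5×4 = 64
Chicago: 4×1 + 6×3 + 5×3 + 7×4 + 5×0 + 5×0 = 65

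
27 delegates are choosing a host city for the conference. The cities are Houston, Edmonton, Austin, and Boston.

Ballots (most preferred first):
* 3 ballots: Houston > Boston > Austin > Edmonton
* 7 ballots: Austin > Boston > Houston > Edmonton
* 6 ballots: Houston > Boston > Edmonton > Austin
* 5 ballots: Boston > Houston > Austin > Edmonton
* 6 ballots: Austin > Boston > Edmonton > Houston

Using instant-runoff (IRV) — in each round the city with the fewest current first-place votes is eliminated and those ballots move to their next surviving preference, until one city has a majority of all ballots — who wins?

Round 1: Houston 9, Edmonton 0, Austin 13, Boston 5. Edmonton eliminated.
Round 2: Houston 9, Austin 13, Boston 5. Boston eliminated.
Round 3: Houston 14, Austin 13. Houston has a majority (≥14).

Houston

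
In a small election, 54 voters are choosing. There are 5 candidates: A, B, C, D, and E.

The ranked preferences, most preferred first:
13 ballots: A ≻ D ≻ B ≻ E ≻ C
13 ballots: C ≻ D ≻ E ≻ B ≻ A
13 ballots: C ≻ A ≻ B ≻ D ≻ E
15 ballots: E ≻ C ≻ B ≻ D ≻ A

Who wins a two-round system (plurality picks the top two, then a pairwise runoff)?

Round 1 first-place votes: A 13, B 0, C 26, D 0, E 15. C and E advance.
Runoff: C is ranked above E on 26 ballots, E above C on 28.

E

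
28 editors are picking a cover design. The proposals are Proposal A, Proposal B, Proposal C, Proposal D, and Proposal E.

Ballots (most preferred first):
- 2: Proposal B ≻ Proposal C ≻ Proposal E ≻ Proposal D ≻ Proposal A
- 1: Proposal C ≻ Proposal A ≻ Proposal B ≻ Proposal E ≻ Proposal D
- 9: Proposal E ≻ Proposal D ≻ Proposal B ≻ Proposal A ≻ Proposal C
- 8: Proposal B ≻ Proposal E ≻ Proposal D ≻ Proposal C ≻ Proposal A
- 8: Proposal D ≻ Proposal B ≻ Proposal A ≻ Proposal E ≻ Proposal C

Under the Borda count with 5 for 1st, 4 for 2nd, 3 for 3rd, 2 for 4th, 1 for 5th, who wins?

Proposal B

Proposal A: 2×1 + 1×4 + 9×2 + 8×1 + 8×3 = 56
Proposal B: 2×5 + 1×3 + 9×3 + 8×5 + 8×4 = 112
Proposal C: 2×4 + 1×5 + 9×1 + 8×2 + 8×1 = 46
Proposal D: 2×2 + 1×1 + 9×4 + 8×3 + 8×5 = 105
Proposal E: 2×3 + 1×2 + 9×5 + 8×4 + 8×2 = 101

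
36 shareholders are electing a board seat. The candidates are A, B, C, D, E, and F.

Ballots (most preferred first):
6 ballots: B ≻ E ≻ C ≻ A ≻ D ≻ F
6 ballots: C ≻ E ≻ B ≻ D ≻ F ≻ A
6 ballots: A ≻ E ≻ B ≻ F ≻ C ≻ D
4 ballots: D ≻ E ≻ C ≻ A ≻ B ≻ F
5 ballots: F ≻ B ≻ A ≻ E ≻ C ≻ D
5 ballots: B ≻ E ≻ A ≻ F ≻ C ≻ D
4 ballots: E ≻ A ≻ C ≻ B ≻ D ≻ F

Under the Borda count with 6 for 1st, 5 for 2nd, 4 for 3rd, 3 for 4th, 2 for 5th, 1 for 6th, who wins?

A: 6×3 + 6×1 + 6×6 + 4×3 + 5×4 + 5×4 + 4×5 = 132
B: 6×6 + 6×4 + 6×4 + 4×2 + 5×5 + 5×6 + 4×3 = 159
C: 6×4 + 6×6 + 6×2 + 4×4 + 5×2 + 5×2 + 4×4 = 124
D: 6×2 + 6×3 + 6×1 + 4×6 + 5×1 + 5×1 + 4×2 = 78
E: 6×5 + 6×5 + 6×5 + 4×5 + 5×3 + 5×5 + 4×6 = 174
F: 6×1 + 6×2 + 6×3 + 4×1 + 5×6 + 5×3 + 4×1 = 89

E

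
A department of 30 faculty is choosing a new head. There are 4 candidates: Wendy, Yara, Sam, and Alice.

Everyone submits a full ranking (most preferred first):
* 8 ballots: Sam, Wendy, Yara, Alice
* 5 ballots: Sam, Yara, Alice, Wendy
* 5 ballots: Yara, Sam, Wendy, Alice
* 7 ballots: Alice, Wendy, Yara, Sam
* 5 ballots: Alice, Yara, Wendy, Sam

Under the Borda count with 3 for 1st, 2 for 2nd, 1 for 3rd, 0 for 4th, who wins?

Wendy: 8×2 + 5×0 + 5×1 + 7×2 + 5×1 = 40
Yara: 8×1 + 5×2 + 5×3 + 7×1 + 5×2 = 50
Sam: 8×3 + 5×3 + 5×2 + 7×0 + 5×0 = 49
Alice: 8×0 + 5×1 + 5×0 + 7×3 + 5×3 = 41

Yara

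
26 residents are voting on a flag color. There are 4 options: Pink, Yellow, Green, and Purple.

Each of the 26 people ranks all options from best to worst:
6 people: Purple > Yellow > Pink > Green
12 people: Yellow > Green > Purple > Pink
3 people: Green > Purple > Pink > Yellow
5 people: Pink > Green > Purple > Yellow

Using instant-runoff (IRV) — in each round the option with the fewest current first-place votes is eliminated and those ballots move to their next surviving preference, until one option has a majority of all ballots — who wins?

Purple

Round 1: Pink 5, Yellow 12, Green 3, Purple 6. Green eliminated.
Round 2: Pink 5, Yellow 12, Purple 9. Pink eliminated.
Round 3: Yellow 12, Purple 14. Purple has a majority (≥14).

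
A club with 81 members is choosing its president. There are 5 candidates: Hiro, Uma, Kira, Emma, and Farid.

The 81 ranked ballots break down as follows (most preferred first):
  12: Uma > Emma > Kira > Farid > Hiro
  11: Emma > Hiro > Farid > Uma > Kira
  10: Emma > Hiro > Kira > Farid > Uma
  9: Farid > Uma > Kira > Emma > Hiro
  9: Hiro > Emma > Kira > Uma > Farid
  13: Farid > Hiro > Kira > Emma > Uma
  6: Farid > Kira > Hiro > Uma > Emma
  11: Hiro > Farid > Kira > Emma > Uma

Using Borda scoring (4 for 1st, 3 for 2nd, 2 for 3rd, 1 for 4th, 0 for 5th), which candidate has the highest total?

Hiro

Hiro: 12×0 + 11×3 + 10×3 + 9×0 + 9×4 + 13×3 + 6×2 + 11×4 = 194
Uma: 12×4 + 11×1 + 10×0 + 9×3 + 9×1 + 13×0 + 6×1 + 11×0 = 101
Kira: 12×2 + 11×0 + 10×2 + 9×2 + 9×2 + 13×2 + 6×3 + 11×2 = 146
Emma: 12×3 + 11×4 + 10×4 + 9×1 + 9×3 + 13×1 + 6×0 + 11×1 = 180
Farid: 12×1 + 11×2 + 10×1 + 9×4 + 9×0 + 13×4 + 6×4 + 11×3 = 189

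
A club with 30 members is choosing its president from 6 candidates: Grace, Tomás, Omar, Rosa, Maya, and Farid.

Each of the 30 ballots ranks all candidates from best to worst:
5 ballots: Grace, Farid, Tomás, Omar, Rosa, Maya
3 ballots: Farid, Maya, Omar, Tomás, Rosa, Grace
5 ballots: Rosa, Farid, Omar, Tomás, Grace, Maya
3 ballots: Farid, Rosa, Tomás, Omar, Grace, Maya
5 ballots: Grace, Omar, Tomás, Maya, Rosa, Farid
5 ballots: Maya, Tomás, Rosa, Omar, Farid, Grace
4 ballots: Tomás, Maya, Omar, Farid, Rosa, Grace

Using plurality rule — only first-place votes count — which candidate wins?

First-place votes: Grace 10, Tomás 4, Omar 0, Rosa 5, Maya 5, Farid 6.

Grace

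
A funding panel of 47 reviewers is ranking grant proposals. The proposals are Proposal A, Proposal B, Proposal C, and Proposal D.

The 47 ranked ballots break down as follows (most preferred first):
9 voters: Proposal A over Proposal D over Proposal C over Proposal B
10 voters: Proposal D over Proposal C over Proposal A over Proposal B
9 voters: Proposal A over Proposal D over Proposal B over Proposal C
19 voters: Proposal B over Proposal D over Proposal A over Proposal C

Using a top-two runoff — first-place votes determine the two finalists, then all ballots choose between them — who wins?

Proposal A

Round 1 first-place votes: Proposal A 18, Proposal B 19, Proposal C 0, Proposal D 10. Proposal B and Proposal A advance.
Runoff: Proposal B is ranked above Proposal A on 19 ballots, Proposal A above Proposal B on 28.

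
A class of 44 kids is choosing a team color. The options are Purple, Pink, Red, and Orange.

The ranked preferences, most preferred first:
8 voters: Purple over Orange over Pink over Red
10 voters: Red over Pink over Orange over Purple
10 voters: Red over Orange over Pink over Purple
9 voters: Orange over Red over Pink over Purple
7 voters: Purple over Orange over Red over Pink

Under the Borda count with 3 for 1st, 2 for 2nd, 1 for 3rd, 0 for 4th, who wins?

Orange

Purple: 8×3 + 10×0 + 10×0 + 9×0 + 7×3 = 45
Pink: 8×1 + 10×2 + 10×1 + 9×1 + 7×0 = 47
Red: 8×0 + 10×3 + 10×3 + 9×2 + 7×1 = 85
Orange: 8×2 + 10×1 + 10×2 + 9×3 + 7×2 = 87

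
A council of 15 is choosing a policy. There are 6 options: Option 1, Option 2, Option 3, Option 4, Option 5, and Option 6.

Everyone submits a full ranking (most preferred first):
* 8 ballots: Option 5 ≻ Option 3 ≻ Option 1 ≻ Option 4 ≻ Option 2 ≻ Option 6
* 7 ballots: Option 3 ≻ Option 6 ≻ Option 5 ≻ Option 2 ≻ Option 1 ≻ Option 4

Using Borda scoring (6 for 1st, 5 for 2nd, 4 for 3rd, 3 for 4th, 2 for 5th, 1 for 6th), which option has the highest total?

Option 1: 8×4 + 7×2 = 46
Option 2: 8×2 + 7×3 = 37
Option 3: 8×5 + 7×6 = 82
Option 4: 8×3 + 7×1 = 31
Option 5: 8×6 + 7×4 = 76
Option 6: 8×1 + 7×5 = 43

Option 3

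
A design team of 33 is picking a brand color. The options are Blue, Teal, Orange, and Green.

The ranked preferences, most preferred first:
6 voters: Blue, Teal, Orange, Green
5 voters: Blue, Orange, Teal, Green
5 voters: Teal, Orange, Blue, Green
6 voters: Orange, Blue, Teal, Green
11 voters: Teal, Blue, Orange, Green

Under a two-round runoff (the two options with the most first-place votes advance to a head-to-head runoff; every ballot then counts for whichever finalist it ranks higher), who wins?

Blue

Round 1 first-place votes: Blue 11, Teal 16, Orange 6, Green 0. Teal and Blue advance.
Runoff: Teal is ranked above Blue on 16 ballots, Blue above Teal on 17.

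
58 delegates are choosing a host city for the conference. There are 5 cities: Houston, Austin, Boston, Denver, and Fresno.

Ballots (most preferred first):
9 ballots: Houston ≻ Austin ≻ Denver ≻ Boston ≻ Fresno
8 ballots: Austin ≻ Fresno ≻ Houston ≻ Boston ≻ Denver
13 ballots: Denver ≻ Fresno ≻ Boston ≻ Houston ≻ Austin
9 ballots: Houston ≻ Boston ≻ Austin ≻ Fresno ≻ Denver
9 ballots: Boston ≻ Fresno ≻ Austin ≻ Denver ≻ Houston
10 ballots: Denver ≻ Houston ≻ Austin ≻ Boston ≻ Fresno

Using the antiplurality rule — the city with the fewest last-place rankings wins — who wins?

Boston

Last-place votes: Houston 9, Austin 13, Boston 0, Denver 17, Fresno 19.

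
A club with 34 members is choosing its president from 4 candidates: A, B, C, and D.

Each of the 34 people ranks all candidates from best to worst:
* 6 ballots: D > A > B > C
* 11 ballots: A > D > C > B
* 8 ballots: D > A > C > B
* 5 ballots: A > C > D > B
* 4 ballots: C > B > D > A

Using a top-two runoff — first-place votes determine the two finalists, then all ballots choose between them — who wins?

D

Round 1 first-place votes: A 16, B 0, C 4, D 14. A and D advance.
Runoff: A is ranked above D on 16 ballots, D above A on 18.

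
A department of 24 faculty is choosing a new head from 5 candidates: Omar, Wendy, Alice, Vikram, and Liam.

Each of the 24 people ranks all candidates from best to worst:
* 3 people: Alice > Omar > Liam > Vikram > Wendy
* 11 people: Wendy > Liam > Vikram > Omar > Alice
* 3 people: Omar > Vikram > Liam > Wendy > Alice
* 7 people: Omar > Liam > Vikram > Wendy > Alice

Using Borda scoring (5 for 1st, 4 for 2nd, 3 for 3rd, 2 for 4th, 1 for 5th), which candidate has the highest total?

Liam

Omar: 3×4 + 11×2 + 3×5 + 7×5 = 84
Wendy: 3×1 + 11×5 + 3×2 + 7×2 = 78
Alice: 3×5 + 11×1 + 3×1 + 7×1 = 36
Vikram: 3×2 + 11×3 + 3×4 + 7×3 = 72
Liam: 3×3 + 11×4 + 3×3 + 7×4 = 90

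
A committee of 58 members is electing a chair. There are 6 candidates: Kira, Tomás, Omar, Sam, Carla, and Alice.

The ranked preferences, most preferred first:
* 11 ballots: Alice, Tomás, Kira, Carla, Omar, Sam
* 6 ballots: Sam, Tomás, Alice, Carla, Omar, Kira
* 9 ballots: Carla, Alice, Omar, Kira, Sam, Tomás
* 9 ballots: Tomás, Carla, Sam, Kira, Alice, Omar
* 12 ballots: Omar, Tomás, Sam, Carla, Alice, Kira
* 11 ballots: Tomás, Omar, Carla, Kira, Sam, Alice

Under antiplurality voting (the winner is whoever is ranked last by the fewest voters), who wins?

Carla

Last-place votes: Kira 18, Tomás 9, Omar 9, Sam 11, Carla 0, Alice 11.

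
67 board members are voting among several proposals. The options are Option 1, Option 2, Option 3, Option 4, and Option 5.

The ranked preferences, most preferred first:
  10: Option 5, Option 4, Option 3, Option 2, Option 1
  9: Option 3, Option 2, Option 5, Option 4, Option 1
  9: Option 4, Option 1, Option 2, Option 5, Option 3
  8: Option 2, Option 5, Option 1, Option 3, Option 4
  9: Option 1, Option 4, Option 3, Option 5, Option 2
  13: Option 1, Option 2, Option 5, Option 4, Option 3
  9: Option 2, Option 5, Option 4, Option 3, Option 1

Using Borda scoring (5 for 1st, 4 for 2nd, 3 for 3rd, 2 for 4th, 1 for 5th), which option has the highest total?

Option 1: 10×1 + 9×1 + 9×4 + 8×3 + 9×5 + 13×5 + 9×1 = 198
Option 2: 10×2 + 9×4 + 9×3 + 8×5 + 9×1 + 13×4 + 9×5 = 229
Option 3: 10×3 + 9×5 + 9×1 + 8×2 + 9×3 + 13×1 + 9×2 = 158
Option 4: 10×4 + 9×2 + 9×5 + 8×1 + 9×4 + 13×2 + 9×3 = 200
Option 5: 10×5 + 9×3 + 9×2 + 8×4 + 9×2 + 13×3 + 9×4 = 220

Option 2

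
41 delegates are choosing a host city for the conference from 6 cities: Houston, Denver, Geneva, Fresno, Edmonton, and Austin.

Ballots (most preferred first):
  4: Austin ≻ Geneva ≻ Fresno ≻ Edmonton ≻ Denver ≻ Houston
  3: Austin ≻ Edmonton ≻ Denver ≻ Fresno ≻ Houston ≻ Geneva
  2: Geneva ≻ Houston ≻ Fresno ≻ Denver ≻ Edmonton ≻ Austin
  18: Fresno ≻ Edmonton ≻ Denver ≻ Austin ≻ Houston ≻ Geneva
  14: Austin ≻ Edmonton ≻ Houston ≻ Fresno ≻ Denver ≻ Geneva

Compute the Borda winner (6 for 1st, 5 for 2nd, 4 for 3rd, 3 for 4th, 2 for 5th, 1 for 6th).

Houston: 4×1 + 3×2 + 2×5 + 18×2 + 14×4 = 112
Denver: 4×2 + 3×4 + 2×3 + 18×4 + 14×2 = 126
Geneva: 4×5 + 3×1 + 2×6 + 18×1 + 14×1 = 67
Fresno: 4×4 + 3×3 + 2×4 + 18×6 + 14×3 = 183
Edmonton: 4×3 + 3×5 + 2×2 + 18×5 + 14×5 = 191
Austin: 4×6 + 3×6 + 2×1 + 18×3 + 14×6 = 182

Edmonton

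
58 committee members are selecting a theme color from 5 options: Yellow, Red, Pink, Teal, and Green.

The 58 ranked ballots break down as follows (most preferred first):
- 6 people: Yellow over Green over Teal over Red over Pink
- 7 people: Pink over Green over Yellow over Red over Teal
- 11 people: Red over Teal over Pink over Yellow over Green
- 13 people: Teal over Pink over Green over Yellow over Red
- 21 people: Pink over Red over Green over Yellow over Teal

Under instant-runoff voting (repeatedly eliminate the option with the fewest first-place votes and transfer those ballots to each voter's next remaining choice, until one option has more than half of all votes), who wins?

Round 1: Yellow 6, Red 11, Pink 28, Teal 13, Green 0. Green eliminated.
Round 2: Yellow 6, Red 11, Pink 28, Teal 13. Yellow eliminated.
Round 3: Red 11, Pink 28, Teal 19. Red eliminated.
Round 4: Pink 28, Teal 30. Teal has a majority (≥30).

Teal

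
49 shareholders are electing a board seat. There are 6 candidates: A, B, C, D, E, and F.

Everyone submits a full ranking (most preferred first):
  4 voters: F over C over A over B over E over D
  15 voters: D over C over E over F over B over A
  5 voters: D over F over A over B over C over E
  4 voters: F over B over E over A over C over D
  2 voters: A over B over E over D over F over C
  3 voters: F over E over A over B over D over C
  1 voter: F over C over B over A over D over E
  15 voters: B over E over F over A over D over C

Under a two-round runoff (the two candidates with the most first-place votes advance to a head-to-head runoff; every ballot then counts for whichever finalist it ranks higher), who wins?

B

Round 1 first-place votes: A 2, B 15, C 0, D 20, E 0, F 12. D and B advance.
Runoff: D is ranked above B on 20 ballots, B above D on 29.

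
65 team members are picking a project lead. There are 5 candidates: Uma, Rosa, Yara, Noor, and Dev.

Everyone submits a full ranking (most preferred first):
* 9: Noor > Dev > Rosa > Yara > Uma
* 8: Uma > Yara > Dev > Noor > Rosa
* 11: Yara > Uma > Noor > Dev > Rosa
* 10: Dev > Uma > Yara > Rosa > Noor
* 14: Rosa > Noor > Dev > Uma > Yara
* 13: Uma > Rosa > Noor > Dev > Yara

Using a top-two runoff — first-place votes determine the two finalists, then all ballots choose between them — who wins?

Round 1 first-place votes: Uma 21, Rosa 14, Yara 11, Noor 9, Dev 10. Uma and Rosa advance.
Runoff: Uma is ranked above Rosa on 42 ballots, Rosa above Uma on 23.

Uma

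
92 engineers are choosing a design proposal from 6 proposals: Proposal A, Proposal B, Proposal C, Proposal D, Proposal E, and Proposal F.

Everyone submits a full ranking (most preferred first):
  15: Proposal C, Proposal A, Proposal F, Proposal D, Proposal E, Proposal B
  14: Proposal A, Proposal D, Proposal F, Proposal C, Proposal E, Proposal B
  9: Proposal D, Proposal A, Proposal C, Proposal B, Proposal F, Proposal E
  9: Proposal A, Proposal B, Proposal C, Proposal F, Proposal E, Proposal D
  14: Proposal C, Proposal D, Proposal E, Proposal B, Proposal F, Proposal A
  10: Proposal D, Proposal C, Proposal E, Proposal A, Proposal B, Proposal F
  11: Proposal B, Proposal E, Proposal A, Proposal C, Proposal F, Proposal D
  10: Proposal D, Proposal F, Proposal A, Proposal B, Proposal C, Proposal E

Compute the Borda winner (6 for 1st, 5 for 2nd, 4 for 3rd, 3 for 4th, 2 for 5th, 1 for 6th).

Proposal A: 15×5 + 14×6 + 9×5 + 9×6 + 14×1 + 10×3 + 11×4 + 10×4 = 386
Proposal B: 15×1 + 14×1 + 9×3 + 9×5 + 14×3 + 10×2 + 11×6 + 10×3 = 259
Proposal C: 15×6 + 14×3 + 9×4 + 9×4 + 14×6 + 10×5 + 11×3 + 10×2 = 391
Proposal D: 15×3 + 14×5 + 9×6 + 9×1 + 14×5 + 10×6 + 11×1 + 10×6 = 379
Proposal E: 15×2 + 14×2 + 9×1 + 9×2 + 14×4 + 10×4 + 11×5 + 10×1 = 246
Proposal F: 15×4 + 14×4 + 9×2 + 9×3 + 14×2 + 10×1 + 11×2 + 10×5 = 271

Proposal C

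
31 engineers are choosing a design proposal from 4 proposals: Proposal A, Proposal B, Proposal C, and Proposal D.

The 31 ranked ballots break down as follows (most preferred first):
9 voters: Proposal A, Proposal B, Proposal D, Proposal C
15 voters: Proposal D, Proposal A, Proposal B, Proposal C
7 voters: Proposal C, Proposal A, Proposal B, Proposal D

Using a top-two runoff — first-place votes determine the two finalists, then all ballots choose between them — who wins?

Proposal A

Round 1 first-place votes: Proposal A 9, Proposal B 0, Proposal C 7, Proposal D 15. Proposal D and Proposal A advance.
Runoff: Proposal D is ranked above Proposal A on 15 ballots, Proposal A above Proposal D on 16.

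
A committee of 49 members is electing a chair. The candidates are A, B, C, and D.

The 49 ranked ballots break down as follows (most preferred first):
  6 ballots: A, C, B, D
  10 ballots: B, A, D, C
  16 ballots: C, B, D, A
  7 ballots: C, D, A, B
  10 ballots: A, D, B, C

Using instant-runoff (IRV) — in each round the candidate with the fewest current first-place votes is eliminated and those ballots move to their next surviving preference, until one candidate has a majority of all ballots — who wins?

A

Round 1: A 16, B 10, C 23, D 0. D eliminated.
Round 2: A 16, B 10, C 23. B eliminated.
Round 3: A 26, C 23. A has a majority (≥25).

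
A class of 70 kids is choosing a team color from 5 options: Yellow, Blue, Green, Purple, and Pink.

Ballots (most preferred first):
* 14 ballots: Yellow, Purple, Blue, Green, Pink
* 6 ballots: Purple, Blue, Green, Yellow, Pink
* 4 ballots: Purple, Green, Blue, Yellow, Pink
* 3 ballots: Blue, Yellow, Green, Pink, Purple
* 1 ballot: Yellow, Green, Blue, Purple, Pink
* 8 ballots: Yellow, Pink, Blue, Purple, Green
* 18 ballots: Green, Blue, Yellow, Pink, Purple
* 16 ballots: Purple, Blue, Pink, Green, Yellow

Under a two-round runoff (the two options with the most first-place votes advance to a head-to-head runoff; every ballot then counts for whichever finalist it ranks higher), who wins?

Yellow

Round 1 first-place votes: Yellow 23, Blue 3, Green 18, Purple 26, Pink 0. Purple and Yellow advance.
Runoff: Purple is ranked above Yellow on 26 ballots, Yellow above Purple on 44.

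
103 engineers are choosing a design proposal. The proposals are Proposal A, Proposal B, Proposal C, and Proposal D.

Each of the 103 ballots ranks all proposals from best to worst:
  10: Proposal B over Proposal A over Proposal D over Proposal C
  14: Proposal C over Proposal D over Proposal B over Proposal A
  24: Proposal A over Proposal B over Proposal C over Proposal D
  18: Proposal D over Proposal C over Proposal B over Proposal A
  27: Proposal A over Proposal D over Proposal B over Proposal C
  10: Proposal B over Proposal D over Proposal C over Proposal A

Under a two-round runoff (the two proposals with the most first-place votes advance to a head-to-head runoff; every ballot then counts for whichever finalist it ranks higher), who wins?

Proposal B

Round 1 first-place votes: Proposal A 51, Proposal B 20, Proposal C 14, Proposal D 18. Proposal A and Proposal B advance.
Runoff: Proposal A is ranked above Proposal B on 51 ballots, Proposal B above Proposal A on 52.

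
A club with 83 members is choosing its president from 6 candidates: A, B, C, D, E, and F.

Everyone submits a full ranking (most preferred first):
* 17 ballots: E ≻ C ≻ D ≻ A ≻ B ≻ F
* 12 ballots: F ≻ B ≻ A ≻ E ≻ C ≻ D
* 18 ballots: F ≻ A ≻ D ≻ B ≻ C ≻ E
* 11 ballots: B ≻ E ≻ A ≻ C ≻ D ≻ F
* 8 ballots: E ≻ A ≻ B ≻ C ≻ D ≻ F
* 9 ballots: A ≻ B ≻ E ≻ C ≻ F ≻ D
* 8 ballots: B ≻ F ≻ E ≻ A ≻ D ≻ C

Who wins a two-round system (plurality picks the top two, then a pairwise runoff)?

E

Round 1 first-place votes: A 9, B 19, C 0, D 0, E 25, F 30. F and E advance.
Runoff: F is ranked above E on 38 ballots, E above F on 45.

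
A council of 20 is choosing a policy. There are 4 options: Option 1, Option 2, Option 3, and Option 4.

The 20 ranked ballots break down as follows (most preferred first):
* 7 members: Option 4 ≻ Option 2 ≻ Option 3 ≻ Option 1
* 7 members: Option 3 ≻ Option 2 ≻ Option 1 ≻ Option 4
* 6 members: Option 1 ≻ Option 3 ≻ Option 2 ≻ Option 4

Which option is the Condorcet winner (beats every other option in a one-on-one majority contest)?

Option 3 vs Option 1: 14–6
Option 3 vs Option 2: 13–7
Option 3 vs Option 4: 13–7
Option 3 beats every other option.

Option 3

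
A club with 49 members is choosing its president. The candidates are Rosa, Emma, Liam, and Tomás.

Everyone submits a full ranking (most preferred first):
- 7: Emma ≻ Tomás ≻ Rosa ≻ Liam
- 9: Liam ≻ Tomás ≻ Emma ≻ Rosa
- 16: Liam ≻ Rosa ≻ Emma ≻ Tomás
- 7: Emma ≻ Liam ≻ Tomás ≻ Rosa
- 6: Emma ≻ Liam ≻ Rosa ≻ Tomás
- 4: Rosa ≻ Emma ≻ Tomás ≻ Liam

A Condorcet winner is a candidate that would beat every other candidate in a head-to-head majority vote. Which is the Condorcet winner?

Liam vs Rosa: 38–11
Liam vs Emma: 25–24
Liam vs Tomás: 38–11
Liam beats every other candidate.

Liam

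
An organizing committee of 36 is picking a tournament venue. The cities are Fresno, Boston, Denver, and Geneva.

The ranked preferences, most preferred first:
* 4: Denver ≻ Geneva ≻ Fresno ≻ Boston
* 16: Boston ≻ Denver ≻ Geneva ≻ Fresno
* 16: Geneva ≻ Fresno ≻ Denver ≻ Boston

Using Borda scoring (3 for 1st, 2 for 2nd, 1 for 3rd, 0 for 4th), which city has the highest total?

Fresno: 4×1 + 16×0 + 16×2 = 36
Boston: 4×0 + 16×3 + 16×0 = 48
Denver: 4×3 + 16×2 + 16×1 = 60
Geneva: 4×2 + 16×1 + 16×3 = 72

Geneva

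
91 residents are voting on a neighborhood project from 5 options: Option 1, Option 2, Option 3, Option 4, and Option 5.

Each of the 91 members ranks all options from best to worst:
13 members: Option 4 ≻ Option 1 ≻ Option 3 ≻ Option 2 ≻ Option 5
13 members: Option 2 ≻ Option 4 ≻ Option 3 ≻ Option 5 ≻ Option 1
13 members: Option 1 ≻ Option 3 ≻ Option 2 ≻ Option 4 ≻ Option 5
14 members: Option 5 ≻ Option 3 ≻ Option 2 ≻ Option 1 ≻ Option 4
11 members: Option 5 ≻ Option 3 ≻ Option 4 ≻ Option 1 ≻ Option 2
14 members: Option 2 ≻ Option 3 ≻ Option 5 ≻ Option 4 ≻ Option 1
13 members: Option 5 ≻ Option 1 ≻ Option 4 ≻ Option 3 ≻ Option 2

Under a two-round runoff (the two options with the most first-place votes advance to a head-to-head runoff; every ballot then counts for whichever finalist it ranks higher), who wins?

Round 1 first-place votes: Option 1 13, Option 2 27, Option 3 0, Option 4 13, Option 5 38. Option 5 and Option 2 advance.
Runoff: Option 5 is ranked above Option 2 on 38 ballots, Option 2 above Option 5 on 53.

Option 2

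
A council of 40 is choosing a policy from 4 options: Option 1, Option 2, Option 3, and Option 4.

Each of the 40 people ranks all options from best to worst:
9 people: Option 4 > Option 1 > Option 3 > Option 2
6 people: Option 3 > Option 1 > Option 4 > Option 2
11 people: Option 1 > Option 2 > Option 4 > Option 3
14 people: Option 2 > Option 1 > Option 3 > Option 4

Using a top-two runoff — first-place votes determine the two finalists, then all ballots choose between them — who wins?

Option 1

Round 1 first-place votes: Option 1 11, Option 2 14, Option 3 6, Option 4 9. Option 2 and Option 1 advance.
Runoff: Option 2 is ranked above Option 1 on 14 ballots, Option 1 above Option 2 on 26.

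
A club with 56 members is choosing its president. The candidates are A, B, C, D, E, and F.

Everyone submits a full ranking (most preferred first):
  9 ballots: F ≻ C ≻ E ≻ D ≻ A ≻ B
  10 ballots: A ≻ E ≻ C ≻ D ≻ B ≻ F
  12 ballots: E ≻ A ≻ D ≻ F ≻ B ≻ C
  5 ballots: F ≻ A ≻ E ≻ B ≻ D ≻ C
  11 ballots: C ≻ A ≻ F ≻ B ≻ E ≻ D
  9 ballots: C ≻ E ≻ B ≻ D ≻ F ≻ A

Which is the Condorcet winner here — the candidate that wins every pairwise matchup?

C

C vs A: 29–27
C vs B: 39–17
C vs D: 39–17
C vs E: 29–27
C vs F: 30–26
C beats every other candidate.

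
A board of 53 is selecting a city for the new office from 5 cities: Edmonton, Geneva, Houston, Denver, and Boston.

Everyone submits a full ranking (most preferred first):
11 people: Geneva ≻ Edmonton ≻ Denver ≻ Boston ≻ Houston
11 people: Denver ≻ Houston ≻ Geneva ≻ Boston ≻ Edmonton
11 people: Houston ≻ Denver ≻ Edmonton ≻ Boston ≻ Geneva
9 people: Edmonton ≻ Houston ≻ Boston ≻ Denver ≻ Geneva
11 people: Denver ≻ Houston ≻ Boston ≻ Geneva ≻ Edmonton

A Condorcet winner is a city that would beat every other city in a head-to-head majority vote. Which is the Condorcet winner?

Denver vs Edmonton: 33–20
Denver vs Geneva: 42–11
Denver vs Houston: 33–20
Denver vs Boston: 44–9
Denver beats every other city.

Denver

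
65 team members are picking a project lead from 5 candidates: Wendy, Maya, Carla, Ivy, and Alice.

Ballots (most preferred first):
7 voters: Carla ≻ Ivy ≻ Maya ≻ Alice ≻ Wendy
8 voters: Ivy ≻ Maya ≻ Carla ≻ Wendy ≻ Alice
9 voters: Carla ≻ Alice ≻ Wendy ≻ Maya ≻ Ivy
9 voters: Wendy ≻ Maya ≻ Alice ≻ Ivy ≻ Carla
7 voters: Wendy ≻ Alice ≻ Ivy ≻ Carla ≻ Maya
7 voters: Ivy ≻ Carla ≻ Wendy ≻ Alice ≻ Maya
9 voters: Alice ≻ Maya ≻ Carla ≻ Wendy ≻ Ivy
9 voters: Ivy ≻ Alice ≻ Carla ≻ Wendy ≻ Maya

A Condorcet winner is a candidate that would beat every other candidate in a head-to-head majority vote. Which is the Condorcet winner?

Alice vs Wendy: 34–31
Alice vs Maya: 41–24
Alice vs Carla: 34–31
Alice vs Ivy: 34–31
Alice beats every other candidate.

Alice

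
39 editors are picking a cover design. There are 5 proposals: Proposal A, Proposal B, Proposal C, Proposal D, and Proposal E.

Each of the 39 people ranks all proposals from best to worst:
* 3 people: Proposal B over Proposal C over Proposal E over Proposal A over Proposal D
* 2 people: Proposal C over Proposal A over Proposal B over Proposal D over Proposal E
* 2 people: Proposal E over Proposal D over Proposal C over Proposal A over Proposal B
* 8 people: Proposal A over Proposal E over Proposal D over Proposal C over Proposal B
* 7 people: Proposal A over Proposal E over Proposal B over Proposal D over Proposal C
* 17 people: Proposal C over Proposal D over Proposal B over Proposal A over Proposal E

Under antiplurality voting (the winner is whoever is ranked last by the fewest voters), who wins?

Last-place votes: Proposal A 0, Proposal B 10, Proposal C 7, Proposal D 3, Proposal E 19.

Proposal A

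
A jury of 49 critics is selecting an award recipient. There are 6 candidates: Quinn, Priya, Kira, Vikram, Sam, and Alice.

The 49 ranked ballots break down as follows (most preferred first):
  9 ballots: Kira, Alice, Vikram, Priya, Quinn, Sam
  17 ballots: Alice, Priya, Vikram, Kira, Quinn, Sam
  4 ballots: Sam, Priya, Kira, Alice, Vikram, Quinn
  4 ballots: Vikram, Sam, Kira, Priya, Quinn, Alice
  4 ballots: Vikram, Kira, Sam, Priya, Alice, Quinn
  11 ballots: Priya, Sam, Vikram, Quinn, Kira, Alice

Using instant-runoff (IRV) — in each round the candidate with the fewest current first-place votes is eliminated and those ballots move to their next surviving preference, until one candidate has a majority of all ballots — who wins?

Kira

Round 1: Quinn 0, Priya 11, Kira 9, Vikram 8, Sam 4, Alice 17. Quinn eliminated.
Round 2: Priya 11, Kira 9, Vikram 8, Sam 4, Alice 17. Sam eliminated.
Round 3: Priya 15, Kira 9, Vikram 8, Alice 17. Vikram eliminated.
Round 4: Priya 15, Kira 17, Alice 17. Priya eliminated.
Round 5: Kira 32, Alice 17. Kira has a majority (≥25).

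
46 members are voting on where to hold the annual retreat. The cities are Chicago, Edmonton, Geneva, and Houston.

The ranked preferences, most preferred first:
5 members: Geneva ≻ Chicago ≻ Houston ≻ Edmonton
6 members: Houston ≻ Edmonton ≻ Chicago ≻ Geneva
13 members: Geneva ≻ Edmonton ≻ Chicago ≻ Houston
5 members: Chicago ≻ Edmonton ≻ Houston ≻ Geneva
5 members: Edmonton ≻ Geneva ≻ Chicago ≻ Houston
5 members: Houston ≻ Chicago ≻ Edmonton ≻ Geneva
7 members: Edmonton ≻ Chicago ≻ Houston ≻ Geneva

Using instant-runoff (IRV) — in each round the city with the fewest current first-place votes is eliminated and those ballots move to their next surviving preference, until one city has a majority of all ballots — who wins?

Edmonton

Round 1: Chicago 5, Edmonton 12, Geneva 18, Houston 11. Chicago eliminated.
Round 2: Edmonton 17, Geneva 18, Houston 11. Houston eliminated.
Round 3: Edmonton 28, Geneva 18. Edmonton has a majority (≥24).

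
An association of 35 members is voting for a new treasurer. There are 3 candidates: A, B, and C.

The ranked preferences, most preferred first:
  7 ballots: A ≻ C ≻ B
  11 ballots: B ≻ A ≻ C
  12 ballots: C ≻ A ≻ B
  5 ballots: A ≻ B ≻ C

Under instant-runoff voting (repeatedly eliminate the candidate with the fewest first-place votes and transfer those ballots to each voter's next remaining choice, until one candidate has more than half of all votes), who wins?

A

Round 1: A 12, B 11, C 12. B eliminated.
Round 2: A 23, C 12. A has a majority (≥18).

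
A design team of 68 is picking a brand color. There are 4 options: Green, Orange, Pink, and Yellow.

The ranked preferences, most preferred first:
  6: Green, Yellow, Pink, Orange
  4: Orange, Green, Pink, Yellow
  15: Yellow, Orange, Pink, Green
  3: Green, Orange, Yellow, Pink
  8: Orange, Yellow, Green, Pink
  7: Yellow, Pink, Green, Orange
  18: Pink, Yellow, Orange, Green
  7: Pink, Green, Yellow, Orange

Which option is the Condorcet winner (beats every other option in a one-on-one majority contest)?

Yellow vs Green: 48–20
Yellow vs Orange: 53–15
Yellow vs Pink: 39–29
Yellow beats every other option.

Yellow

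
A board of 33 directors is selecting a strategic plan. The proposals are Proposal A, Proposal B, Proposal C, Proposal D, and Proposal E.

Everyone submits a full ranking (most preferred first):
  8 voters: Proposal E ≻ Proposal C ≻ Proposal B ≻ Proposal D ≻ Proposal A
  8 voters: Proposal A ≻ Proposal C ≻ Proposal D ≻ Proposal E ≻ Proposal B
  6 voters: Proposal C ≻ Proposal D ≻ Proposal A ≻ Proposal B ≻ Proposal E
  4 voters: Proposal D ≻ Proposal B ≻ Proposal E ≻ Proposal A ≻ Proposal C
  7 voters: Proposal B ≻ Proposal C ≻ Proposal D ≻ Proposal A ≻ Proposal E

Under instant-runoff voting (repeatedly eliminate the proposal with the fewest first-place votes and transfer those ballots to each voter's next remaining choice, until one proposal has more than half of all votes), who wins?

Round 1: Proposal A 8, Proposal B 7, Proposal C 6, Proposal D 4, Proposal E 8. Proposal D eliminated.
Round 2: Proposal A 8, Proposal B 11, Proposal C 6, Proposal E 8. Proposal C eliminated.
Round 3: Proposal A 14, Proposal B 11, Proposal E 8. Proposal E eliminated.
Round 4: Proposal A 14, Proposal B 19. Proposal B has a majority (≥17).

Proposal B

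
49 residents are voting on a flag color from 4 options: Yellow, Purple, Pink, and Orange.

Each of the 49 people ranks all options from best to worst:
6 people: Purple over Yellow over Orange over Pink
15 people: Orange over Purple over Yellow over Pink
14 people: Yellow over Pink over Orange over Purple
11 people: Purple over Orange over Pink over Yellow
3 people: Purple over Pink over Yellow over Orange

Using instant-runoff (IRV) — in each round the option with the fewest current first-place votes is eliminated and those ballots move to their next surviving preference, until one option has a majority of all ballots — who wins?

Orange

Round 1: Yellow 14, Purple 20, Pink 0, Orange 15. Pink eliminated.
Round 2: Yellow 14, Purple 20, Orange 15. Yellow eliminated.
Round 3: Purple 20, Orange 29. Orange has a majority (≥25).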